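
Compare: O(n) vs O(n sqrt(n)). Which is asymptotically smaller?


linear grows slower than n^1.5
O(n) is asymptotically smaller; O(n sqrt(n)) grows faster


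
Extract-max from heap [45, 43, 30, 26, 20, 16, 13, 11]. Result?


Max = 45
Replace root with last, heapify down
Resulting heap: [43, 26, 30, 11, 20, 16, 13]


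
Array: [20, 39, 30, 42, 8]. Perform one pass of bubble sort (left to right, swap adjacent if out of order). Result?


After one pass: [20, 30, 39, 8, 42]


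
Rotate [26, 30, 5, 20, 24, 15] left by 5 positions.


Left rotate by 5: [15, 26, 30, 5, 20, 24]


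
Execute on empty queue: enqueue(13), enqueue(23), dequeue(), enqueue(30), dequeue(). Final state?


enqueue(13) -> [13]
enqueue(23) -> [13, 23]
dequeue() returns 13 -> [23]
enqueue(30) -> [23, 30]
dequeue() returns 23 -> [30]
Final queue (front to back): [30]


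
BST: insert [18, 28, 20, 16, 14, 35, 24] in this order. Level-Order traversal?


Root = 18; build tree by BST insertion.
Level-Order traversal: [18, 16, 28, 14, 20, 35, 24]


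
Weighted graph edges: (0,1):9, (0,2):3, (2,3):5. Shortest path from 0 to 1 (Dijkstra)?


Dijkstra from 0:
Distances: {0: 0, 1: 9, 2: 3, 3: 8}
Shortest distance to 1 = 9, path = [0, 1]


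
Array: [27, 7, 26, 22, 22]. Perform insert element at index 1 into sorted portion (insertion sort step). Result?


After one pass: [7, 27, 26, 22, 22]


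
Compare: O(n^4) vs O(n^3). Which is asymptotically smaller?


cubic grows slower than quartic
O(n^3) is asymptotically smaller; O(n^4) grows faster


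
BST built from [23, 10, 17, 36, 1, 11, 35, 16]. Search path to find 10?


BST root = 23
Search for 10: compare at each node
Path: [23, 10]


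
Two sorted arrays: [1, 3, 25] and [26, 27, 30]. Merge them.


Compare heads, take smaller each step.
Merged: [1, 3, 25, 26, 27, 30]


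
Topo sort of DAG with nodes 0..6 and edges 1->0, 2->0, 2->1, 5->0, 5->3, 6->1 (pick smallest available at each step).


Kahn's algorithm, process smallest node first
Order: [2, 4, 5, 3, 6, 1, 0]


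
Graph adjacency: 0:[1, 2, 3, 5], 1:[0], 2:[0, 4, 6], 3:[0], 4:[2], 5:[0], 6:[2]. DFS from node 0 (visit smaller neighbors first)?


DFS stack-based: start with [0]
Visit order: [0, 1, 2, 4, 6, 3, 5]


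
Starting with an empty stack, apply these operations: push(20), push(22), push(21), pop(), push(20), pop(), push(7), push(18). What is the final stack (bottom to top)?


push(20) -> [20]
push(22) -> [20, 22]
push(21) -> [20, 22, 21]
pop() returns 21 -> [20, 22]
push(20) -> [20, 22, 20]
pop() returns 20 -> [20, 22]
push(7) -> [20, 22, 7]
push(18) -> [20, 22, 7, 18]
Final stack (bottom to top): [20, 22, 7, 18]


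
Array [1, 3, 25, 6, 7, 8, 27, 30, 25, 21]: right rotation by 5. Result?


Right rotate by 5: [8, 27, 30, 25, 21, 1, 3, 25, 6, 7]


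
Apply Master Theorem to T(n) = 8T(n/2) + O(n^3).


a=8, b=2, c=3. log_2(8)=3 = c=3. Case 2: O(n^c log n) = O(n^3 log n)
Complexity: O(n^3 log n)


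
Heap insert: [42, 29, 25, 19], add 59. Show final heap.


Append 59: [42, 29, 25, 19, 59]
Bubble up: swap idx 4(59) with idx 1(29); swap idx 1(59) with idx 0(42)
Result: [59, 42, 25, 19, 29]


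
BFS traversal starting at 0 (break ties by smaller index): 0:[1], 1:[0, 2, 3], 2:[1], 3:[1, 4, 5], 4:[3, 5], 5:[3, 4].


BFS queue: start with [0]
Visit order: [0, 1, 2, 3, 4, 5]


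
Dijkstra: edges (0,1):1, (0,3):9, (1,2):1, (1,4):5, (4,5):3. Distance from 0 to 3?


Dijkstra from 0:
Distances: {0: 0, 1: 1, 2: 2, 3: 9, 4: 6, 5: 9}
Shortest distance to 3 = 9, path = [0, 3]


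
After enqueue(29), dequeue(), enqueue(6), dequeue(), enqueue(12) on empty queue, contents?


enqueue(29) -> [29]
dequeue() returns 29 -> []
enqueue(6) -> [6]
dequeue() returns 6 -> []
enqueue(12) -> [12]
Final queue (front to back): [12]


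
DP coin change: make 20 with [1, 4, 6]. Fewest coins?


dp[0]=0; dp[i]=1+min(dp[i-c] for c in coins)
...dp[15]=4, dp[16]=3, dp[17]=4, dp[18]=3, dp[19]=4, dp[20]=4
Minimum coins for 20 = 4


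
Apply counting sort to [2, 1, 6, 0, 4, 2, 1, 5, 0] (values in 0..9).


Count array: [2, 2, 2, 0, 1, 1, 1, 0, 0, 0]
Reconstruct: [0, 0, 1, 1, 2, 2, 4, 5, 6]


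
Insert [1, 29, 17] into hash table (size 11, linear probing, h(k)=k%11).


Insertions: 1->slot 1; 29->slot 7; 17->slot 6
Table: [None, 1, None, None, None, None, 17, 29, None, None, None]


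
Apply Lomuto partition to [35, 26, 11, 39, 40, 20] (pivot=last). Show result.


Elements <= 20 go left of pivot.
Result: [11, 20, 35, 39, 40, 26], pivot at index 1


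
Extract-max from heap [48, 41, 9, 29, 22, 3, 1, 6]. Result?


Max = 48
Replace root with last, heapify down
Resulting heap: [41, 29, 9, 6, 22, 3, 1]


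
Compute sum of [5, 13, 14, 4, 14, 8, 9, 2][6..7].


Prefix sums: [0, 5, 18, 32, 36, 50, 58, 67, 69]
Sum[6..7] = prefix[8] - prefix[6] = 69 - 58 = 11


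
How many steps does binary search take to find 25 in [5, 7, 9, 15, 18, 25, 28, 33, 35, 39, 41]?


Search for 25:
[0,10] mid=5 arr[5]=25
Total: 1 comparisons


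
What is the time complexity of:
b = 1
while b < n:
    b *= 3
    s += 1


Per nesting level: O(log n) = O(log n)
Complexity: O(log n)


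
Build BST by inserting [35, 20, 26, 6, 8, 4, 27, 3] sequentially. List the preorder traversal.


Root = 35; build tree by BST insertion.
Preorder traversal: [35, 20, 6, 4, 3, 8, 26, 27]


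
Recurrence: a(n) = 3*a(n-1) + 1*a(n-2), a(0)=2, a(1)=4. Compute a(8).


Build bottom-up:
...a(6)=1658, a(7)=5476, a(8)=3*5476+1*1658=18086


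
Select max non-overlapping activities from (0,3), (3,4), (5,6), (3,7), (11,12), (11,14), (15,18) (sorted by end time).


Greedy: pick earliest-ending, then skip overlaps.
Selected (5 activities): [(0, 3), (3, 4), (5, 6), (11, 12), (15, 18)]


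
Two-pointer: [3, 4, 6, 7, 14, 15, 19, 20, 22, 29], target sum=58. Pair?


Two pointers: lo=0, hi=9
No pair sums to 58


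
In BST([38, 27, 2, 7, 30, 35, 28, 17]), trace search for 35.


BST root = 38
Search for 35: compare at each node
Path: [38, 27, 30, 35]


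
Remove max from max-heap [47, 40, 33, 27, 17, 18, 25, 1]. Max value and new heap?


Max = 47
Replace root with last, heapify down
Resulting heap: [40, 27, 33, 1, 17, 18, 25]


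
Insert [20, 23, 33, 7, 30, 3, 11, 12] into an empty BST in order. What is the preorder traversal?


Root = 20; build tree by BST insertion.
Preorder traversal: [20, 7, 3, 11, 12, 23, 33, 30]


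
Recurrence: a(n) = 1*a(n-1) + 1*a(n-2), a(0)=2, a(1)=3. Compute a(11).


Build bottom-up:
...a(9)=144, a(10)=233, a(11)=1*233+1*144=377


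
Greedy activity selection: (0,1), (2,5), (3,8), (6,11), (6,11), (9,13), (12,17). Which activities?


Greedy: pick earliest-ending, then skip overlaps.
Selected (4 activities): [(0, 1), (2, 5), (6, 11), (12, 17)]


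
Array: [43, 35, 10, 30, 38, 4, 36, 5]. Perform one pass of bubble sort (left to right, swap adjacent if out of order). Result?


After one pass: [35, 10, 30, 38, 4, 36, 5, 43]


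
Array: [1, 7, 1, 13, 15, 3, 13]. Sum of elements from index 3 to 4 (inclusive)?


Prefix sums: [0, 1, 8, 9, 22, 37, 40, 53]
Sum[3..4] = prefix[5] - prefix[3] = 37 - 9 = 28


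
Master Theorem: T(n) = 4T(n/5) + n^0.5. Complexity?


a=4, b=5, c=0.5. log_5(4)=0.861 > c=0.5. Case 1: O(n^log_b(a)) = O(n^0.861)
Complexity: O(n^0.861)


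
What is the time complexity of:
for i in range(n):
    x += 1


Per nesting level: O(n) = O(n)
Complexity: O(n)


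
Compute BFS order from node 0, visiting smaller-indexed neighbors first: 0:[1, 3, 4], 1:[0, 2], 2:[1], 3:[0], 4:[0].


BFS queue: start with [0]
Visit order: [0, 1, 3, 4, 2]


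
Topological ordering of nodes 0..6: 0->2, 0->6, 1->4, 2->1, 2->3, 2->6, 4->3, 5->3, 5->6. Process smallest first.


Kahn's algorithm, process smallest node first
Order: [0, 2, 1, 4, 5, 3, 6]


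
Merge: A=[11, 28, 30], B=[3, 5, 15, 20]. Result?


Compare heads, take smaller each step.
Merged: [3, 5, 11, 15, 20, 28, 30]


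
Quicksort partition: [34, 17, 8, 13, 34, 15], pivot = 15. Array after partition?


Elements <= 15 go left of pivot.
Result: [8, 13, 15, 17, 34, 34], pivot at index 2


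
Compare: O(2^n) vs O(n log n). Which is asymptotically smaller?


linearithmic grows slower than exponential
O(n log n) is asymptotically smaller; O(2^n) grows faster


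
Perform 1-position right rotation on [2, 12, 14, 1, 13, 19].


Right rotate by 1: [19, 2, 12, 14, 1, 13]


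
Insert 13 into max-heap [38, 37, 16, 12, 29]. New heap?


Append 13: [38, 37, 16, 12, 29, 13]
Bubble up: no swaps needed
Result: [38, 37, 16, 12, 29, 13]


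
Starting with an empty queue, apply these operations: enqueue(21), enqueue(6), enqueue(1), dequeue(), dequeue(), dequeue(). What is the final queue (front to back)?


enqueue(21) -> [21]
enqueue(6) -> [21, 6]
enqueue(1) -> [21, 6, 1]
dequeue() returns 21 -> [6, 1]
dequeue() returns 6 -> [1]
dequeue() returns 1 -> []
Final queue (front to back): []


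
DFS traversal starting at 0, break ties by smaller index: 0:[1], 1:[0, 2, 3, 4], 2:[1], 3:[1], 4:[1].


DFS stack-based: start with [0]
Visit order: [0, 1, 2, 3, 4]


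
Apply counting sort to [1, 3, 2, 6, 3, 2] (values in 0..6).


Count array: [0, 1, 2, 2, 0, 0, 1]
Reconstruct: [1, 2, 2, 3, 3, 6]


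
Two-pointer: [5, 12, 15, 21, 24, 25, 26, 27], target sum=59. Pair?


Two pointers: lo=0, hi=7
No pair sums to 59


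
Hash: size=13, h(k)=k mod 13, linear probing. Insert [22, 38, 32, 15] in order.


Insertions: 22->slot 9; 38->slot 12; 32->slot 6; 15->slot 2
Table: [None, None, 15, None, None, None, 32, None, None, 22, None, None, 38]


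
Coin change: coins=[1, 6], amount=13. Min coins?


dp[0]=0; dp[i]=1+min(dp[i-c] for c in coins)
...dp[8]=3, dp[9]=4, dp[10]=5, dp[11]=6, dp[12]=2, dp[13]=3
Minimum coins for 13 = 3


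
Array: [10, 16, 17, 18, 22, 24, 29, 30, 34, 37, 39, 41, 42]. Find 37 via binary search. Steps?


Search for 37:
[0,12] mid=6 arr[6]=29
[7,12] mid=9 arr[9]=37
Total: 2 comparisons


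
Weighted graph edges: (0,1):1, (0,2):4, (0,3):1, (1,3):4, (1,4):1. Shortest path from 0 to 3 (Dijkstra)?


Dijkstra from 0:
Distances: {0: 0, 1: 1, 2: 4, 3: 1, 4: 2}
Shortest distance to 3 = 1, path = [0, 3]


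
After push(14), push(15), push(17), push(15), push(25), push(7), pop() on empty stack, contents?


push(14) -> [14]
push(15) -> [14, 15]
push(17) -> [14, 15, 17]
push(15) -> [14, 15, 17, 15]
push(25) -> [14, 15, 17, 15, 25]
push(7) -> [14, 15, 17, 15, 25, 7]
pop() returns 7 -> [14, 15, 17, 15, 25]
Final stack (bottom to top): [14, 15, 17, 15, 25]


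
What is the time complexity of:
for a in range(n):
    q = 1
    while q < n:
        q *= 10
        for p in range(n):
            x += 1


Per nesting level: O(n) * O(log n) * O(n) = O(n^2 log n)
Complexity: O(n^2 log n)


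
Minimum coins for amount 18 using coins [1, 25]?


dp[0]=0; dp[i]=1+min(dp[i-c] for c in coins)
...dp[13]=13, dp[14]=14, dp[15]=15, dp[16]=16, dp[17]=17, dp[18]=18
Minimum coins for 18 = 18


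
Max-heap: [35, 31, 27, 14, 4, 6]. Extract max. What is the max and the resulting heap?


Max = 35
Replace root with last, heapify down
Resulting heap: [31, 14, 27, 6, 4]


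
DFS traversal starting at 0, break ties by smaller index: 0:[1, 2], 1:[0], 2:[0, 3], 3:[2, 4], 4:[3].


DFS stack-based: start with [0]
Visit order: [0, 1, 2, 3, 4]


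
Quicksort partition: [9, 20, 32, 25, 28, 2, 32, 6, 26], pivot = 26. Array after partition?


Elements <= 26 go left of pivot.
Result: [9, 20, 25, 2, 6, 26, 32, 28, 32], pivot at index 5


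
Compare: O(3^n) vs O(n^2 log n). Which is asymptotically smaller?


n^2 log n grows slower than exponential (base 3)
O(n^2 log n) is asymptotically smaller; O(3^n) grows faster


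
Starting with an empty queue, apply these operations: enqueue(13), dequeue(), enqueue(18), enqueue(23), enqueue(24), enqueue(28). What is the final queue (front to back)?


enqueue(13) -> [13]
dequeue() returns 13 -> []
enqueue(18) -> [18]
enqueue(23) -> [18, 23]
enqueue(24) -> [18, 23, 24]
enqueue(28) -> [18, 23, 24, 28]
Final queue (front to back): [18, 23, 24, 28]


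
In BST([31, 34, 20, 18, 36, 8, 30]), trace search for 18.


BST root = 31
Search for 18: compare at each node
Path: [31, 20, 18]


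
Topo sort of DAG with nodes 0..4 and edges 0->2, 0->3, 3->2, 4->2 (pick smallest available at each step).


Kahn's algorithm, process smallest node first
Order: [0, 1, 3, 4, 2]


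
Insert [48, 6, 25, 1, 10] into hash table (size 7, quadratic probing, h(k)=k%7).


Insertions: 48->slot 6; 6->slot 0; 25->slot 4; 1->slot 1; 10->slot 3
Table: [6, 1, None, 10, 25, None, 48]


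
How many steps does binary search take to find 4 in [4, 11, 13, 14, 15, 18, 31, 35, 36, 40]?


Search for 4:
[0,9] mid=4 arr[4]=15
[0,3] mid=1 arr[1]=11
[0,0] mid=0 arr[0]=4
Total: 3 comparisons


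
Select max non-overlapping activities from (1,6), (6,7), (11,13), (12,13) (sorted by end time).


Greedy: pick earliest-ending, then skip overlaps.
Selected (3 activities): [(1, 6), (6, 7), (11, 13)]


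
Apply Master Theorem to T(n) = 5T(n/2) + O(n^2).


a=5, b=2, c=2. log_2(5)=2.322 > c=2. Case 1: O(n^log_b(a)) = O(n^2.322)
Complexity: O(n^2.322)


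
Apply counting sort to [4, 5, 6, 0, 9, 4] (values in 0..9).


Count array: [1, 0, 0, 0, 2, 1, 1, 0, 0, 1]
Reconstruct: [0, 4, 4, 5, 6, 9]


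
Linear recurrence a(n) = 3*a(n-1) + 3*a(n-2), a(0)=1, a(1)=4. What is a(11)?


Build bottom-up:
...a(9)=169209, a(10)=641520, a(11)=3*641520+3*169209=2432187


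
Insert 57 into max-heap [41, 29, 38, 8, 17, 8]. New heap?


Append 57: [41, 29, 38, 8, 17, 8, 57]
Bubble up: swap idx 6(57) with idx 2(38); swap idx 2(57) with idx 0(41)
Result: [57, 29, 41, 8, 17, 8, 38]


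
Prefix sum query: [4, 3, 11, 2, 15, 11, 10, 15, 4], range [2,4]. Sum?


Prefix sums: [0, 4, 7, 18, 20, 35, 46, 56, 71, 75]
Sum[2..4] = prefix[5] - prefix[2] = 35 - 7 = 28


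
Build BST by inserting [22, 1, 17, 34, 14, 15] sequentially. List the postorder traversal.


Root = 22; build tree by BST insertion.
Postorder traversal: [15, 14, 17, 1, 34, 22]


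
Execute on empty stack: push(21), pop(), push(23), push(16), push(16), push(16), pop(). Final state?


push(21) -> [21]
pop() returns 21 -> []
push(23) -> [23]
push(16) -> [23, 16]
push(16) -> [23, 16, 16]
push(16) -> [23, 16, 16, 16]
pop() returns 16 -> [23, 16, 16]
Final stack (bottom to top): [23, 16, 16]


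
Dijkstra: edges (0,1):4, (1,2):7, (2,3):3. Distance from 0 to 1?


Dijkstra from 0:
Distances: {0: 0, 1: 4, 2: 11, 3: 14}
Shortest distance to 1 = 4, path = [0, 1]


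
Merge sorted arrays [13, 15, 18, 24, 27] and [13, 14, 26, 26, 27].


Compare heads, take smaller each step.
Merged: [13, 13, 14, 15, 18, 24, 26, 26, 27, 27]


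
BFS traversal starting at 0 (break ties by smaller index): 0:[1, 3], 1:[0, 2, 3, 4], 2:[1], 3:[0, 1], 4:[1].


BFS queue: start with [0]
Visit order: [0, 1, 3, 2, 4]


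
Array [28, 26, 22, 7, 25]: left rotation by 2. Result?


Left rotate by 2: [22, 7, 25, 28, 26]


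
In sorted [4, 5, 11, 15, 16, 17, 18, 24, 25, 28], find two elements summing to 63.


Two pointers: lo=0, hi=9
No pair sums to 63


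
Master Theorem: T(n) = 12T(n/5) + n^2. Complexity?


a=12, b=5, c=2. log_5(12)=1.544 < c=2. Case 3: O(n^c) = O(n^2)
Complexity: O(n^2)


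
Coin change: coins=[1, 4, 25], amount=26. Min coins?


dp[0]=0; dp[i]=1+min(dp[i-c] for c in coins)
...dp[21]=6, dp[22]=7, dp[23]=8, dp[24]=6, dp[25]=1, dp[26]=2
Minimum coins for 26 = 2


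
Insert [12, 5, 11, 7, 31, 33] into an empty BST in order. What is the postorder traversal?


Root = 12; build tree by BST insertion.
Postorder traversal: [7, 11, 5, 33, 31, 12]


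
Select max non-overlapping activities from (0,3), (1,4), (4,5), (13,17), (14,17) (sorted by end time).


Greedy: pick earliest-ending, then skip overlaps.
Selected (3 activities): [(0, 3), (4, 5), (13, 17)]


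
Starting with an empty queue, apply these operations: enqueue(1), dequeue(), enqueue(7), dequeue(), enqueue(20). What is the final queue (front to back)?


enqueue(1) -> [1]
dequeue() returns 1 -> []
enqueue(7) -> [7]
dequeue() returns 7 -> []
enqueue(20) -> [20]
Final queue (front to back): [20]


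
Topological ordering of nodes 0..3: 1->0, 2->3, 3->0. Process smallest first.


Kahn's algorithm, process smallest node first
Order: [1, 2, 3, 0]


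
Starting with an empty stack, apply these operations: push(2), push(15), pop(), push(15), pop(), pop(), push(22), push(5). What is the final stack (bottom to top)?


push(2) -> [2]
push(15) -> [2, 15]
pop() returns 15 -> [2]
push(15) -> [2, 15]
pop() returns 15 -> [2]
pop() returns 2 -> []
push(22) -> [22]
push(5) -> [22, 5]
Final stack (bottom to top): [22, 5]


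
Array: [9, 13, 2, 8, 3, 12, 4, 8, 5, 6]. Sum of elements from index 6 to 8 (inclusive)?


Prefix sums: [0, 9, 22, 24, 32, 35, 47, 51, 59, 64, 70]
Sum[6..8] = prefix[9] - prefix[6] = 64 - 47 = 17


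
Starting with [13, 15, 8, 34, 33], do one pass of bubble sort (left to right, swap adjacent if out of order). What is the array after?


After one pass: [13, 8, 15, 33, 34]


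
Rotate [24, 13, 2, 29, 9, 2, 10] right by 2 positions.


Right rotate by 2: [2, 10, 24, 13, 2, 29, 9]


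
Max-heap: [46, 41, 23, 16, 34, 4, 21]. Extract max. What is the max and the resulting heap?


Max = 46
Replace root with last, heapify down
Resulting heap: [41, 34, 23, 16, 21, 4]


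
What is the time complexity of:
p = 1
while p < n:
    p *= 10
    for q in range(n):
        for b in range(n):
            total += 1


Per nesting level: O(log n) * O(n) * O(n) = O(n^2 log n)
Complexity: O(n^2 log n)


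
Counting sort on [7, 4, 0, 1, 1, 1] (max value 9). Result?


Count array: [1, 3, 0, 0, 1, 0, 0, 1, 0, 0]
Reconstruct: [0, 1, 1, 1, 4, 7]


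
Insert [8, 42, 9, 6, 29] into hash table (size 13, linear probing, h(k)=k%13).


Insertions: 8->slot 8; 42->slot 3; 9->slot 9; 6->slot 6; 29->slot 4
Table: [None, None, None, 42, 29, None, 6, None, 8, 9, None, None, None]


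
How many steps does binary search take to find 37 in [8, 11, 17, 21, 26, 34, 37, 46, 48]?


Search for 37:
[0,8] mid=4 arr[4]=26
[5,8] mid=6 arr[6]=37
Total: 2 comparisons


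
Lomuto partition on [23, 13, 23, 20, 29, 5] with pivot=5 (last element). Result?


Elements <= 5 go left of pivot.
Result: [5, 13, 23, 20, 29, 23], pivot at index 0


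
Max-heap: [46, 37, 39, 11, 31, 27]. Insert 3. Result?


Append 3: [46, 37, 39, 11, 31, 27, 3]
Bubble up: no swaps needed
Result: [46, 37, 39, 11, 31, 27, 3]


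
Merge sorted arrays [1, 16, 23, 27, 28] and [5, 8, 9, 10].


Compare heads, take smaller each step.
Merged: [1, 5, 8, 9, 10, 16, 23, 27, 28]


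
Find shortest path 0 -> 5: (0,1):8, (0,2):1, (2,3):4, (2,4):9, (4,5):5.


Dijkstra from 0:
Distances: {0: 0, 1: 8, 2: 1, 3: 5, 4: 10, 5: 15}
Shortest distance to 5 = 15, path = [0, 2, 4, 5]


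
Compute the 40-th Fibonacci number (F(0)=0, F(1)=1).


F(n)=F(n-1)+F(n-2)
...F(38)=39088169, F(39)=63245986, F(40)=102334155


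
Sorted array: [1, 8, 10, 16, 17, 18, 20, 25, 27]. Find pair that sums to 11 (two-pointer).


Two pointers: lo=0, hi=8
Found pair: (1, 10) summing to 11


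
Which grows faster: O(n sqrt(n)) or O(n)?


linear grows slower than n^1.5
O(n) is asymptotically smaller; O(n sqrt(n)) grows faster


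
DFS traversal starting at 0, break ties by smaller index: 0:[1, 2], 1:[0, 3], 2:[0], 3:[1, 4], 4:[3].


DFS stack-based: start with [0]
Visit order: [0, 1, 3, 4, 2]


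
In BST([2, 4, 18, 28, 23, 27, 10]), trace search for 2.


BST root = 2
Search for 2: compare at each node
Path: [2]


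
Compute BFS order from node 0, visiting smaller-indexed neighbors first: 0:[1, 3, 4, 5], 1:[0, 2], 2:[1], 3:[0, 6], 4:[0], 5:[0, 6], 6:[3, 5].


BFS queue: start with [0]
Visit order: [0, 1, 3, 4, 5, 2, 6]


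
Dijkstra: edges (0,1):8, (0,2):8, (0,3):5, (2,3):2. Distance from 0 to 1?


Dijkstra from 0:
Distances: {0: 0, 1: 8, 2: 7, 3: 5}
Shortest distance to 1 = 8, path = [0, 1]


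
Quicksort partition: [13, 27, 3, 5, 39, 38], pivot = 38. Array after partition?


Elements <= 38 go left of pivot.
Result: [13, 27, 3, 5, 38, 39], pivot at index 4


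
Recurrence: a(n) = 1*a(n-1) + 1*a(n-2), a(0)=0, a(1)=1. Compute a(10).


Build bottom-up:
...a(8)=21, a(9)=34, a(10)=1*34+1*21=55


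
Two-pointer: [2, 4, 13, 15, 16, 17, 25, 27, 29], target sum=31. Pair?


Two pointers: lo=0, hi=8
Found pair: (2, 29) summing to 31


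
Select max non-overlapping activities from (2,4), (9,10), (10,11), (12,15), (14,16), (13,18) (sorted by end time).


Greedy: pick earliest-ending, then skip overlaps.
Selected (4 activities): [(2, 4), (9, 10), (10, 11), (12, 15)]


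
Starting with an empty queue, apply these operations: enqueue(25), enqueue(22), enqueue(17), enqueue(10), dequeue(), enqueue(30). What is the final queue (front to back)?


enqueue(25) -> [25]
enqueue(22) -> [25, 22]
enqueue(17) -> [25, 22, 17]
enqueue(10) -> [25, 22, 17, 10]
dequeue() returns 25 -> [22, 17, 10]
enqueue(30) -> [22, 17, 10, 30]
Final queue (front to back): [22, 17, 10, 30]


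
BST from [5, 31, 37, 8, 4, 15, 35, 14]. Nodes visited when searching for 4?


BST root = 5
Search for 4: compare at each node
Path: [5, 4]


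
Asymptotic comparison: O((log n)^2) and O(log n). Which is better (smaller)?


logarithmic grows slower than polylogarithmic
O(log n) is asymptotically smaller; O((log n)^2) grows faster


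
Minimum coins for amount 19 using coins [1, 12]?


dp[0]=0; dp[i]=1+min(dp[i-c] for c in coins)
...dp[14]=3, dp[15]=4, dp[16]=5, dp[17]=6, dp[18]=7, dp[19]=8
Minimum coins for 19 = 8


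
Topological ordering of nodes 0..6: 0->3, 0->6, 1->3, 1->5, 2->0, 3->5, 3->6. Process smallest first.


Kahn's algorithm, process smallest node first
Order: [1, 2, 0, 3, 4, 5, 6]


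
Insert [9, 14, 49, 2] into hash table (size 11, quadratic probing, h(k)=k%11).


Insertions: 9->slot 9; 14->slot 3; 49->slot 5; 2->slot 2
Table: [None, None, 2, 14, None, 49, None, None, None, 9, None]


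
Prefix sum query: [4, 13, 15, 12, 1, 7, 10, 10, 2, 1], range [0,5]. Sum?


Prefix sums: [0, 4, 17, 32, 44, 45, 52, 62, 72, 74, 75]
Sum[0..5] = prefix[6] - prefix[0] = 52 - 0 = 52


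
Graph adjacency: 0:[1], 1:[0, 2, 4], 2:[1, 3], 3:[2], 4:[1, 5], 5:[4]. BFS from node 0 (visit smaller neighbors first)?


BFS queue: start with [0]
Visit order: [0, 1, 2, 4, 3, 5]


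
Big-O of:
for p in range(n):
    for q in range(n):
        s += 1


Per nesting level: O(n) * O(n) = O(n^2)
Complexity: O(n^2)


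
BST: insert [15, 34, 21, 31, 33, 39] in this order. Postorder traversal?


Root = 15; build tree by BST insertion.
Postorder traversal: [33, 31, 21, 39, 34, 15]


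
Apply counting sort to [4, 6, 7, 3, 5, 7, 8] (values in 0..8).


Count array: [0, 0, 0, 1, 1, 1, 1, 2, 1]
Reconstruct: [3, 4, 5, 6, 7, 7, 8]


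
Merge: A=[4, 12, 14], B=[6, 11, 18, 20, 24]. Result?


Compare heads, take smaller each step.
Merged: [4, 6, 11, 12, 14, 18, 20, 24]


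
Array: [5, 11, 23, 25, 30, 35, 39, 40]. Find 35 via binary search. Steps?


Search for 35:
[0,7] mid=3 arr[3]=25
[4,7] mid=5 arr[5]=35
Total: 2 comparisons


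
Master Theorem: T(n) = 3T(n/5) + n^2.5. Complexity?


a=3, b=5, c=2.5. log_5(3)=0.683 < c=2.5. Case 3: O(n^c) = O(n^2.500)
Complexity: O(n^2.500)


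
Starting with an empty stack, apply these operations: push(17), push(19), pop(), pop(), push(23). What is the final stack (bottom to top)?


push(17) -> [17]
push(19) -> [17, 19]
pop() returns 19 -> [17]
pop() returns 17 -> []
push(23) -> [23]
Final stack (bottom to top): [23]


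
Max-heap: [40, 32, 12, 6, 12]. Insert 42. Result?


Append 42: [40, 32, 12, 6, 12, 42]
Bubble up: swap idx 5(42) with idx 2(12); swap idx 2(42) with idx 0(40)
Result: [42, 32, 40, 6, 12, 12]


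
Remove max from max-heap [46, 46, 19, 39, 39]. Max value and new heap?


Max = 46
Replace root with last, heapify down
Resulting heap: [46, 39, 19, 39]


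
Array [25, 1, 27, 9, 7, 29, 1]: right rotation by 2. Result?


Right rotate by 2: [29, 1, 25, 1, 27, 9, 7]


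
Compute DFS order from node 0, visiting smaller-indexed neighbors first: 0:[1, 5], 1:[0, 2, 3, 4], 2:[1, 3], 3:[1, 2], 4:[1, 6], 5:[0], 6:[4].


DFS stack-based: start with [0]
Visit order: [0, 1, 2, 3, 4, 6, 5]


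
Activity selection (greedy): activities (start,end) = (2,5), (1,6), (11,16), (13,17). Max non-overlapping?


Greedy: pick earliest-ending, then skip overlaps.
Selected (2 activities): [(2, 5), (11, 16)]


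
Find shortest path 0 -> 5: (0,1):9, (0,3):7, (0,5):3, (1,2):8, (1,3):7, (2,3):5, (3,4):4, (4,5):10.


Dijkstra from 0:
Distances: {0: 0, 1: 9, 2: 12, 3: 7, 4: 11, 5: 3}
Shortest distance to 5 = 3, path = [0, 5]


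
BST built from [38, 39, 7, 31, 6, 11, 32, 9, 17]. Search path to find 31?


BST root = 38
Search for 31: compare at each node
Path: [38, 7, 31]


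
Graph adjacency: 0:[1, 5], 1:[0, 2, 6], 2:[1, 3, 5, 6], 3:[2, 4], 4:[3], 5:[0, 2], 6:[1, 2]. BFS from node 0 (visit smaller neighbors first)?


BFS queue: start with [0]
Visit order: [0, 1, 5, 2, 6, 3, 4]


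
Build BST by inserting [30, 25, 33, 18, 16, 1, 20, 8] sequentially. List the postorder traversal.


Root = 30; build tree by BST insertion.
Postorder traversal: [8, 1, 16, 20, 18, 25, 33, 30]


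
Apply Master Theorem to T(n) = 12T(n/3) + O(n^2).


a=12, b=3, c=2. log_3(12)=2.262 > c=2. Case 1: O(n^log_b(a)) = O(n^2.262)
Complexity: O(n^2.262)


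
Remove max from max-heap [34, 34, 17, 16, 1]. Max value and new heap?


Max = 34
Replace root with last, heapify down
Resulting heap: [34, 16, 17, 1]


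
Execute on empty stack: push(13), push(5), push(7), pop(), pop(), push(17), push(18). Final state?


push(13) -> [13]
push(5) -> [13, 5]
push(7) -> [13, 5, 7]
pop() returns 7 -> [13, 5]
pop() returns 5 -> [13]
push(17) -> [13, 17]
push(18) -> [13, 17, 18]
Final stack (bottom to top): [13, 17, 18]


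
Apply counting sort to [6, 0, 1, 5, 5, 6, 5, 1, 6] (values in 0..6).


Count array: [1, 2, 0, 0, 0, 3, 3]
Reconstruct: [0, 1, 1, 5, 5, 5, 6, 6, 6]


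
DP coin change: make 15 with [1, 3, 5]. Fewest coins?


dp[0]=0; dp[i]=1+min(dp[i-c] for c in coins)
...dp[10]=2, dp[11]=3, dp[12]=4, dp[13]=3, dp[14]=4, dp[15]=3
Minimum coins for 15 = 3


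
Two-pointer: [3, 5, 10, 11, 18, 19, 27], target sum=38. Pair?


Two pointers: lo=0, hi=6
Found pair: (11, 27) summing to 38


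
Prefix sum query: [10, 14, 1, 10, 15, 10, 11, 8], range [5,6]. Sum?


Prefix sums: [0, 10, 24, 25, 35, 50, 60, 71, 79]
Sum[5..6] = prefix[7] - prefix[5] = 71 - 50 = 21


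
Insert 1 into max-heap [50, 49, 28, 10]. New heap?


Append 1: [50, 49, 28, 10, 1]
Bubble up: no swaps needed
Result: [50, 49, 28, 10, 1]


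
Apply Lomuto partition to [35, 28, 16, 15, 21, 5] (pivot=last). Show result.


Elements <= 5 go left of pivot.
Result: [5, 28, 16, 15, 21, 35], pivot at index 0


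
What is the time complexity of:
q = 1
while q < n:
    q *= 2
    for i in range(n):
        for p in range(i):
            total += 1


Per nesting level: O(log n) * O(n) * O(n) [triangular over i] = O(n^2 log n)
Complexity: O(n^2 log n)


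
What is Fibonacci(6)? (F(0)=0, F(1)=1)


F(n)=F(n-1)+F(n-2)
...F(4)=3, F(5)=5, F(6)=8


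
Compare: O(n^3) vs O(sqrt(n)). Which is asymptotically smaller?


sublinear grows slower than cubic
O(sqrt(n)) is asymptotically smaller; O(n^3) grows faster


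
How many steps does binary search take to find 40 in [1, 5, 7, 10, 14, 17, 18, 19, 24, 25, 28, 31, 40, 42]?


Search for 40:
[0,13] mid=6 arr[6]=18
[7,13] mid=10 arr[10]=28
[11,13] mid=12 arr[12]=40
Total: 3 comparisons


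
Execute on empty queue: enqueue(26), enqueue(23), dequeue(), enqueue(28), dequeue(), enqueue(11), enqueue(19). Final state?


enqueue(26) -> [26]
enqueue(23) -> [26, 23]
dequeue() returns 26 -> [23]
enqueue(28) -> [23, 28]
dequeue() returns 23 -> [28]
enqueue(11) -> [28, 11]
enqueue(19) -> [28, 11, 19]
Final queue (front to back): [28, 11, 19]


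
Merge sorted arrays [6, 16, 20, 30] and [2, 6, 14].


Compare heads, take smaller each step.
Merged: [2, 6, 6, 14, 16, 20, 30]


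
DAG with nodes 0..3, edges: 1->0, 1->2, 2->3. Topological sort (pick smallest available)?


Kahn's algorithm, process smallest node first
Order: [1, 0, 2, 3]


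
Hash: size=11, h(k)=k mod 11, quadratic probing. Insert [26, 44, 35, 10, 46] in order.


Insertions: 26->slot 4; 44->slot 0; 35->slot 2; 10->slot 10; 46->slot 3
Table: [44, None, 35, 46, 26, None, None, None, None, None, 10]


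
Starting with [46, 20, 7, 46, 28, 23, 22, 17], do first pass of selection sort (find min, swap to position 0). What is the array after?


After one pass: [7, 20, 46, 46, 28, 23, 22, 17]


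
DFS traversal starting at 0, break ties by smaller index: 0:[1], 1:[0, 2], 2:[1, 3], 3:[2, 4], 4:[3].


DFS stack-based: start with [0]
Visit order: [0, 1, 2, 3, 4]


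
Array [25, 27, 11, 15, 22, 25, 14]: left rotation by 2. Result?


Left rotate by 2: [11, 15, 22, 25, 14, 25, 27]


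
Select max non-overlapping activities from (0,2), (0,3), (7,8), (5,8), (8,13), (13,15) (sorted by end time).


Greedy: pick earliest-ending, then skip overlaps.
Selected (4 activities): [(0, 2), (7, 8), (8, 13), (13, 15)]


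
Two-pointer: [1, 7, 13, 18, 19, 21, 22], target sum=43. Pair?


Two pointers: lo=0, hi=6
Found pair: (21, 22) summing to 43


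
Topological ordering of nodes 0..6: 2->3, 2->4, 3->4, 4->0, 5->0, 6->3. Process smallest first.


Kahn's algorithm, process smallest node first
Order: [1, 2, 5, 6, 3, 4, 0]


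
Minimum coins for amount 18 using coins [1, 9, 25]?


dp[0]=0; dp[i]=1+min(dp[i-c] for c in coins)
...dp[13]=5, dp[14]=6, dp[15]=7, dp[16]=8, dp[17]=9, dp[18]=2
Minimum coins for 18 = 2


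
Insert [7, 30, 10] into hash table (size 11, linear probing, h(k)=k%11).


Insertions: 7->slot 7; 30->slot 8; 10->slot 10
Table: [None, None, None, None, None, None, None, 7, 30, None, 10]


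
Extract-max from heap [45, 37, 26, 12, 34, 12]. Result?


Max = 45
Replace root with last, heapify down
Resulting heap: [37, 34, 26, 12, 12]


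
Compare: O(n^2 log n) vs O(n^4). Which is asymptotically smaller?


n^2 log n grows slower than quartic
O(n^2 log n) is asymptotically smaller; O(n^4) grows faster


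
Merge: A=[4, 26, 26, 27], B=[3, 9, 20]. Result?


Compare heads, take smaller each step.
Merged: [3, 4, 9, 20, 26, 26, 27]


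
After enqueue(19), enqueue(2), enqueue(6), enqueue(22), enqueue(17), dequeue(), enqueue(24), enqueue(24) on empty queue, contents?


enqueue(19) -> [19]
enqueue(2) -> [19, 2]
enqueue(6) -> [19, 2, 6]
enqueue(22) -> [19, 2, 6, 22]
enqueue(17) -> [19, 2, 6, 22, 17]
dequeue() returns 19 -> [2, 6, 22, 17]
enqueue(24) -> [2, 6, 22, 17, 24]
enqueue(24) -> [2, 6, 22, 17, 24, 24]
Final queue (front to back): [2, 6, 22, 17, 24, 24]


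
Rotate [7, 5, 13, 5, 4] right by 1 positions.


Right rotate by 1: [4, 7, 5, 13, 5]


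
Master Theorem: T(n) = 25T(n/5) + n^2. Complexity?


a=25, b=5, c=2. log_5(25)=2 = c=2. Case 2: O(n^c log n) = O(n^2 log n)
Complexity: O(n^2 log n)


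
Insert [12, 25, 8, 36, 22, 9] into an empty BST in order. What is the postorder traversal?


Root = 12; build tree by BST insertion.
Postorder traversal: [9, 8, 22, 36, 25, 12]


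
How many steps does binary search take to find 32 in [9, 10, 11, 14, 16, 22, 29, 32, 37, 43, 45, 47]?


Search for 32:
[0,11] mid=5 arr[5]=22
[6,11] mid=8 arr[8]=37
[6,7] mid=6 arr[6]=29
[7,7] mid=7 arr[7]=32
Total: 4 comparisons


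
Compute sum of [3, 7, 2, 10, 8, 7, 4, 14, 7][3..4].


Prefix sums: [0, 3, 10, 12, 22, 30, 37, 41, 55, 62]
Sum[3..4] = prefix[5] - prefix[3] = 30 - 12 = 18


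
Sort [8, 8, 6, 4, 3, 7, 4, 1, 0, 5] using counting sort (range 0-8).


Count array: [1, 1, 0, 1, 2, 1, 1, 1, 2]
Reconstruct: [0, 1, 3, 4, 4, 5, 6, 7, 8, 8]


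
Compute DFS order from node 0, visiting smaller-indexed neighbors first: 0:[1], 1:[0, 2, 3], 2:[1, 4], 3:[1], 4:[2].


DFS stack-based: start with [0]
Visit order: [0, 1, 2, 4, 3]


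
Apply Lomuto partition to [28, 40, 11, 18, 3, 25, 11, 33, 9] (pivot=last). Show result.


Elements <= 9 go left of pivot.
Result: [3, 9, 11, 18, 28, 25, 11, 33, 40], pivot at index 1


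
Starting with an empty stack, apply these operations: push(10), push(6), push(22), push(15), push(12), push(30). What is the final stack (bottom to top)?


push(10) -> [10]
push(6) -> [10, 6]
push(22) -> [10, 6, 22]
push(15) -> [10, 6, 22, 15]
push(12) -> [10, 6, 22, 15, 12]
push(30) -> [10, 6, 22, 15, 12, 30]
Final stack (bottom to top): [10, 6, 22, 15, 12, 30]


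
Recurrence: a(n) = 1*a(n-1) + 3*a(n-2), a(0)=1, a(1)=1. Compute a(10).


Build bottom-up:
...a(8)=508, a(9)=1159, a(10)=1*1159+3*508=2683


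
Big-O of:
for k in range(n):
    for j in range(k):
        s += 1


Per nesting level: O(n) * O(n) [triangular over k] = O(n^2)
Complexity: O(n^2)


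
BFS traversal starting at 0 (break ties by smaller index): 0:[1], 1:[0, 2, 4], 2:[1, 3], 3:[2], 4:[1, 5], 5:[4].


BFS queue: start with [0]
Visit order: [0, 1, 2, 4, 3, 5]


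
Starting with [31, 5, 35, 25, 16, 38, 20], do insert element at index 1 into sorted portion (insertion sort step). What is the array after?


After one pass: [5, 31, 35, 25, 16, 38, 20]


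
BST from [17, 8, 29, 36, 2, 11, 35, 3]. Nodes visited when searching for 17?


BST root = 17
Search for 17: compare at each node
Path: [17]


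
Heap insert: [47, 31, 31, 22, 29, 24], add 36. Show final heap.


Append 36: [47, 31, 31, 22, 29, 24, 36]
Bubble up: swap idx 6(36) with idx 2(31)
Result: [47, 31, 36, 22, 29, 24, 31]


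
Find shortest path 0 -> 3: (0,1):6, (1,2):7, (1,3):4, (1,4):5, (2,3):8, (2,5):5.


Dijkstra from 0:
Distances: {0: 0, 1: 6, 2: 13, 3: 10, 4: 11, 5: 18}
Shortest distance to 3 = 10, path = [0, 1, 3]


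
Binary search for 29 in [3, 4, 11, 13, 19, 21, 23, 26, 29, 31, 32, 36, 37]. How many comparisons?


Search for 29:
[0,12] mid=6 arr[6]=23
[7,12] mid=9 arr[9]=31
[7,8] mid=7 arr[7]=26
[8,8] mid=8 arr[8]=29
Total: 4 comparisons


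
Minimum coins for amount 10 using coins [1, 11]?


dp[0]=0; dp[i]=1+min(dp[i-c] for c in coins)
...dp[5]=5, dp[6]=6, dp[7]=7, dp[8]=8, dp[9]=9, dp[10]=10
Minimum coins for 10 = 10


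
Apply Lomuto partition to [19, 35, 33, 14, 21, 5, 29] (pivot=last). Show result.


Elements <= 29 go left of pivot.
Result: [19, 14, 21, 5, 29, 35, 33], pivot at index 4


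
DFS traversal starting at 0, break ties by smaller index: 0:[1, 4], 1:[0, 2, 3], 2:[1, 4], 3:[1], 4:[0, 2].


DFS stack-based: start with [0]
Visit order: [0, 1, 2, 4, 3]


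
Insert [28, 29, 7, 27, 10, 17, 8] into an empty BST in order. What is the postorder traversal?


Root = 28; build tree by BST insertion.
Postorder traversal: [8, 17, 10, 27, 7, 29, 28]


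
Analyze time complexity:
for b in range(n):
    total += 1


Per nesting level: O(n) = O(n)
Complexity: O(n)


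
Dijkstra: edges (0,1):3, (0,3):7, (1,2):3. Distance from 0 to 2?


Dijkstra from 0:
Distances: {0: 0, 1: 3, 2: 6, 3: 7}
Shortest distance to 2 = 6, path = [0, 1, 2]


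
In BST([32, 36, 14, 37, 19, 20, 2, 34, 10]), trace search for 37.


BST root = 32
Search for 37: compare at each node
Path: [32, 36, 37]


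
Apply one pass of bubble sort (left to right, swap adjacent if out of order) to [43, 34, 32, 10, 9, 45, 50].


After one pass: [34, 32, 10, 9, 43, 45, 50]


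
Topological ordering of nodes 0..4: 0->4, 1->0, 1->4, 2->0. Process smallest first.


Kahn's algorithm, process smallest node first
Order: [1, 2, 0, 3, 4]


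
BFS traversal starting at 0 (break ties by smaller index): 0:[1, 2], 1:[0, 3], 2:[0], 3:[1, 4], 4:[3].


BFS queue: start with [0]
Visit order: [0, 1, 2, 3, 4]


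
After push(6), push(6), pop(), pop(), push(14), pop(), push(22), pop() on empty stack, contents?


push(6) -> [6]
push(6) -> [6, 6]
pop() returns 6 -> [6]
pop() returns 6 -> []
push(14) -> [14]
pop() returns 14 -> []
push(22) -> [22]
pop() returns 22 -> []
Final stack (bottom to top): []


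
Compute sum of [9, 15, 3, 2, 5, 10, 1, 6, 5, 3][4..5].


Prefix sums: [0, 9, 24, 27, 29, 34, 44, 45, 51, 56, 59]
Sum[4..5] = prefix[6] - prefix[4] = 44 - 29 = 15


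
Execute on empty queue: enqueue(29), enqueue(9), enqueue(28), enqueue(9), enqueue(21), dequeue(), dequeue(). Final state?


enqueue(29) -> [29]
enqueue(9) -> [29, 9]
enqueue(28) -> [29, 9, 28]
enqueue(9) -> [29, 9, 28, 9]
enqueue(21) -> [29, 9, 28, 9, 21]
dequeue() returns 29 -> [9, 28, 9, 21]
dequeue() returns 9 -> [28, 9, 21]
Final queue (front to back): [28, 9, 21]


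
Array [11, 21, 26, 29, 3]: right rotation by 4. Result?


Right rotate by 4: [21, 26, 29, 3, 11]


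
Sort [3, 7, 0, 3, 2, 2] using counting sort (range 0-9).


Count array: [1, 0, 2, 2, 0, 0, 0, 1, 0, 0]
Reconstruct: [0, 2, 2, 3, 3, 7]


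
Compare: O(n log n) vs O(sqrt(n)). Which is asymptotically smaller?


sublinear grows slower than linearithmic
O(sqrt(n)) is asymptotically smaller; O(n log n) grows faster


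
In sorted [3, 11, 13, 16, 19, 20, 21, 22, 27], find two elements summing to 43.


Two pointers: lo=0, hi=8
Found pair: (16, 27) summing to 43


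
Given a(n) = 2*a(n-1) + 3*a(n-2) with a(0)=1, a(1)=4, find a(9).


Build bottom-up:
...a(7)=2734, a(8)=8201, a(9)=2*8201+3*2734=24604


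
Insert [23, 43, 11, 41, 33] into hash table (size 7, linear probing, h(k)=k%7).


Insertions: 23->slot 2; 43->slot 1; 11->slot 4; 41->slot 6; 33->slot 5
Table: [None, 43, 23, None, 11, 33, 41]


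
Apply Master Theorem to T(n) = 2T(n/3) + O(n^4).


a=2, b=3, c=4. log_3(2)=0.631 < c=4. Case 3: O(n^c) = O(n^4)
Complexity: O(n^4)


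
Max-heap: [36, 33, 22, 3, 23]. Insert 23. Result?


Append 23: [36, 33, 22, 3, 23, 23]
Bubble up: swap idx 5(23) with idx 2(22)
Result: [36, 33, 23, 3, 23, 22]


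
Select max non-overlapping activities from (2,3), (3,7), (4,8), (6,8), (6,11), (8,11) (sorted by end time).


Greedy: pick earliest-ending, then skip overlaps.
Selected (3 activities): [(2, 3), (3, 7), (8, 11)]


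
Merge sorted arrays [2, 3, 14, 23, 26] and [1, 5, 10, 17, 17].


Compare heads, take smaller each step.
Merged: [1, 2, 3, 5, 10, 14, 17, 17, 23, 26]


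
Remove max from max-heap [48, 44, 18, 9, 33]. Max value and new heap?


Max = 48
Replace root with last, heapify down
Resulting heap: [44, 33, 18, 9]


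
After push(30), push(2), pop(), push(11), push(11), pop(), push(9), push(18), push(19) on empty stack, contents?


push(30) -> [30]
push(2) -> [30, 2]
pop() returns 2 -> [30]
push(11) -> [30, 11]
push(11) -> [30, 11, 11]
pop() returns 11 -> [30, 11]
push(9) -> [30, 11, 9]
push(18) -> [30, 11, 9, 18]
push(19) -> [30, 11, 9, 18, 19]
Final stack (bottom to top): [30, 11, 9, 18, 19]


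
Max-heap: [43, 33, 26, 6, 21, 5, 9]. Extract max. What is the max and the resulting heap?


Max = 43
Replace root with last, heapify down
Resulting heap: [33, 21, 26, 6, 9, 5]


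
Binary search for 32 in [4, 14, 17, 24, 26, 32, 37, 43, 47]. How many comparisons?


Search for 32:
[0,8] mid=4 arr[4]=26
[5,8] mid=6 arr[6]=37
[5,5] mid=5 arr[5]=32
Total: 3 comparisons
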